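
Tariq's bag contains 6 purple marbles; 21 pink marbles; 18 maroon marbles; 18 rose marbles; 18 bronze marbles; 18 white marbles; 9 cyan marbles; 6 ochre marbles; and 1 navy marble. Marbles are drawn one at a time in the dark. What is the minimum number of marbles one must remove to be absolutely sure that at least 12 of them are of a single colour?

78

By pigeonhole, put each drawn marble into a box by colour. The largest draw with every box below 12 takes min(count, 11) from each colour; colours with fewer than 11 contribute all they have.
Σ min(cᵢ, 11) = 6 + 11 + 11 + 11 + 11 + 11 + 9 + 6 + 1 = 77.
Draw number 77 + 1 = 78 must push one box to 12.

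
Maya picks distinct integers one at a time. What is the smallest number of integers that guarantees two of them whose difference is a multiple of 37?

Integers whose pairwise differences are multiples of 37 are exactly those sharing a remainder mod 37. The 37 residue classes mod 37 are the pigeonholes.
With 37 integers one could put 1 in each residue class and have no class reach 2.
The 38th integer pushes some class to 2, so 37·1 + 1 = 38.

38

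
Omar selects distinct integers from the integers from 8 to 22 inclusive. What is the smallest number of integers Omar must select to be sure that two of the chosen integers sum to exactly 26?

11

Two chosen integers sum to 26 exactly when both halves of some pair {x, 26−x} with 8 ≤ x ≤ 26−x ≤ 18 are chosen — 5 such pairs.
The remaining 5 elements (those with no distinct partner in range) can never complete a 26-sum, so the worst case takes all of them and one from each pair: 5 + 5 = 10.
The 11th integer has to be the second member of some pair, so 10 + 1 = 11.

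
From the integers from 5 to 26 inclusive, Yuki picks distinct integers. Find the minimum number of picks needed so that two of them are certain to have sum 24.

16

Two chosen integers sum to 24 exactly when both halves of some pair {x, 24−x} with 5 ≤ x ≤ 24−x ≤ 19 are chosen — 7 such pairs.
The remaining 8 elements (those with no distinct partner in range) can never complete a 24-sum, so the worst case takes all of them and one from each pair: 8 + 7 = 15.
The 16th integer has to be the second member of some pair, so 15 + 1 = 16.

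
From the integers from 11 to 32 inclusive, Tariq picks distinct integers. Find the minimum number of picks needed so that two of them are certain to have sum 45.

13

A set avoiding the sum 45 can contain at most one of each pair {x, 45−x}, plus the 2 elements whose complement lies outside the range.
The integers 11, …, 22 (12 of them) are such a set: any two sum to at least 11+12 = 23 and at most 21+22 = 43 < 45.
Any 13th integer completes one of the 10 pairs, so 13 choices force a sum of 45.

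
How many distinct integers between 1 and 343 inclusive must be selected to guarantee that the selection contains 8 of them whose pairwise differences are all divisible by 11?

78

Integers whose pairwise differences are multiples of 11 are exactly those sharing a remainder mod 11. Pigeonhole: the 11 residue classes mod 11 are the pigeonholes.
With 77 integers one could put 7 in each residue class and have no class reach 8.
The 78th integer pushes some class to 8, so 11·7 + 1 = 78.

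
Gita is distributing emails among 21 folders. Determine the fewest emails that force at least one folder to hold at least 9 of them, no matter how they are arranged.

169

With 168 emails one could put exactly 8 in each of the 21 folders, and no folder would reach 9.
Pigeonhole: one more email must land in a folder that already has 8, giving it 9.
So 21 × 8 + 1 = 169 emails are required.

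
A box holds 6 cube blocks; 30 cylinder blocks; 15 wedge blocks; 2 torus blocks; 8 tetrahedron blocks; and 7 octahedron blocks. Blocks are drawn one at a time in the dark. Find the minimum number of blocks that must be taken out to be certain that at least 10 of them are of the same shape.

42

Put each drawn block into a box by shape. The largest draw with every box below 10 takes min(count, 9) from each shape; shapes with fewer than 9 contribute all they have.
Σ min(cᵢ, 9) = 6 + 9 + 9 + 2 + 8 + 7 = 41.
Draw number 41 + 1 = 42 must push one box to 10.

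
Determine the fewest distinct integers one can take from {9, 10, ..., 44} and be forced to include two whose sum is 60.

23

A set avoiding the sum 60 can contain at most one of each pair {x, 60−x}, plus the 8 elements whose complement lies outside the range or equal to its own complement.
The integers 9, …, 30 (22 of them) are such a set: any two sum to at least 9+10 = 19 and at most 29+30 = 59 < 60.
Any 23rd integer completes one of the 14 pairs, so 23 choices force a sum of 60.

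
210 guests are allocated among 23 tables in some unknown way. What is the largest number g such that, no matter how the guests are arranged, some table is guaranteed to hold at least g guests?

10

The 23 tables are the holes and the 210 guests are the pigeons.
If every table held at most 9 guests, the total would be at most 23 × 9 = 207, which is less than 210.
So some table holds at least ⌈210/23⌉ = 10 guests.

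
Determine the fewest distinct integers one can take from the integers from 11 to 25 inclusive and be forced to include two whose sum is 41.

A set avoiding the sum 41 can contain at most one of each pair {x, 41−x}, plus the 5 elements whose complement lies outside the range.
The integers 11, …, 20 (10 of them) are such a set: any two sum to at least 11+12 = 23 and at most 19+20 = 39 < 41.
By the pigeonhole principle, any 11th integer completes one of the 5 pairs, so 11 choices force a sum of 41.

11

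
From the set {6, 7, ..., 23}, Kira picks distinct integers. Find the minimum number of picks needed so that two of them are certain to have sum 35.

13

Two chosen integers sum to 35 exactly when both halves of some pair {x, 35−x} with 12 ≤ x ≤ 35−x ≤ 23 are chosen — 6 such pairs.
The remaining 6 elements (those with no distinct partner in range) can never complete a 35-sum, so the worst case takes all of them and one from each pair: 6 + 6 = 12.
Pigeonhole: the 13th integer has to be the second member of some pair, so 12 + 1 = 13.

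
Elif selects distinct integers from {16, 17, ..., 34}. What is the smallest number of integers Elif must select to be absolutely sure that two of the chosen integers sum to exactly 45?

13

Group the elements by complementary pair {x, 45−x}: {16,29}, {17,28}, {18,27}, …, giving 7 two-element pairs and 5 integers whose partner 45−x falls outside [16,34].
Pigeonhole: treating each of those 12 groups as a pigeonhole, one can pick one integer per group — 12 integers — with no two summing to 45.
The 13th integer lands in an occupied pair, forcing a sum of 45.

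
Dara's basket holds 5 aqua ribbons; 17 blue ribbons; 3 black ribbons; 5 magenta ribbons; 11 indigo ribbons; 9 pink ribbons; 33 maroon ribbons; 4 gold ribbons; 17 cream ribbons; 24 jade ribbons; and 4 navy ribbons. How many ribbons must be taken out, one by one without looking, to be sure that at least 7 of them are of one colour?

58

An adversary could hand out at most 6 ribbons per colour (5 colours run out sooner): 5 + 6 + 3 + 5 + 6 + 6 + 6 + 4 + 6 + 6 + 4 = 57 ribbons and still no colour has 7.
One more ribbon lands in a colour already at 6, so 58 draws are enough and 57 are not.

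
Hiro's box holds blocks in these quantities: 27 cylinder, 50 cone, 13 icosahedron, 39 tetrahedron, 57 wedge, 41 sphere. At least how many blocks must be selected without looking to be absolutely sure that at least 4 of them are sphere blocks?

190

In the worst case for collecting sphere blocks, every non-sphere block comes out first.
There are 27 + 50 + 13 + 39 + 57 = 186 non-sphere blocks altogether.
After those, each further block must be sphere, so 186 + 4 = 190 draws guarantee 4 sphere blocks.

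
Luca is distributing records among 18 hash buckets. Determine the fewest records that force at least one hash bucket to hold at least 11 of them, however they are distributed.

181

With 180 records one could put exactly 10 in each of the 18 hash buckets, and no hash bucket would reach 11.
By pigeonhole, one more record must land in a hash bucket that already has 10, giving it 11.
So 18 × 10 + 1 = 181 records are required.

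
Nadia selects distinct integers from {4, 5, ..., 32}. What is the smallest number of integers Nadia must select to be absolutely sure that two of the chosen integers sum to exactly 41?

18

Two chosen integers sum to 41 exactly when both halves of some pair {x, 41−x} with 9 ≤ x ≤ 41−x ≤ 32 are chosen — 12 such pairs.
The remaining 5 elements (those with no distinct partner in range) can never complete a 41-sum, so the worst case takes all of them and one from each pair: 5 + 12 = 17.
Pigeonhole: the 18th integer has to be the second member of some pair, so 17 + 1 = 18.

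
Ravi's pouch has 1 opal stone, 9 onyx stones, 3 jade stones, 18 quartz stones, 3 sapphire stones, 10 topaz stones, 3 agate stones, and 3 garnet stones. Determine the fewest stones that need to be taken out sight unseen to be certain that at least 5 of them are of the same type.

The 8 types are the holes; the stones drawn are the pigeons.
To avoid 5 of any one type, the worst case takes at most 4 of each type, or every stone of a type that has fewer than 4.
That gives 1 + 4 + 3 + 4 + 3 + 4 + 3 + 3 = 25 stones with no type reaching 5.
The next stone forces some type to 5, so 25 + 1 = 26.

26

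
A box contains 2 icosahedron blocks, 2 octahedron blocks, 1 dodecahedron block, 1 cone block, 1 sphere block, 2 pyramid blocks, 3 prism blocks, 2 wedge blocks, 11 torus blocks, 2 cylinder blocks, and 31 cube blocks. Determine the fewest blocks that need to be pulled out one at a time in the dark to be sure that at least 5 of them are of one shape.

25

Put each drawn block into a box by shape. The largest draw with every box below 5 takes min(count, 4) from each shape; shapes with fewer than 4 contribute all they have.
Σ min(cᵢ, 4) = 2 + 2 + 1 + 1 + 1 + 2 + 3 + 2 + 4 + 2 + 4 = 24.
Draw number 24 + 1 = 25 must push one box to 5.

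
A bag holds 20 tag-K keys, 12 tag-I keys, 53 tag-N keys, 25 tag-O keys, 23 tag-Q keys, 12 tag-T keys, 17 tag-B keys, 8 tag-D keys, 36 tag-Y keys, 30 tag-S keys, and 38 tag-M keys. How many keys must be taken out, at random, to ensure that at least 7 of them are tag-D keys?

In the worst case for collecting tag-D keys, every non-tag-D key comes out first.
There are 20 + 12 + 53 + 25 + 23 + 12 + 17 + 36 + 30 + 38 = 266 non-tag-D keys altogether.
After those, each further key must be tag-D, so 266 + 7 = 273 draws guarantee 7 tag-D keys.

273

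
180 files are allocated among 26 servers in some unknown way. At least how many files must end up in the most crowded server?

7

By the pigeonhole principle, the 26 servers are the holes and the 180 files are the pigeons.
If every server held at most 6 files, the total would be at most 26 × 6 = 156, which is less than 180.
So some server holds at least ⌈180/26⌉ = 7 files.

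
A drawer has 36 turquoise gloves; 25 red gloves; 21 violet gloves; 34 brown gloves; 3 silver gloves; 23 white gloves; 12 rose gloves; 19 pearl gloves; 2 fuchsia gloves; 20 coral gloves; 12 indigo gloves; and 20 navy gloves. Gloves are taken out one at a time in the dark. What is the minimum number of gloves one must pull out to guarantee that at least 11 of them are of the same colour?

106

By the pigeonhole principle, put each drawn glove into a box by colour. The largest draw with every box below 11 takes min(count, 10) from each colour; colours with fewer than 10 contribute all they have.
Σ min(cᵢ, 10) = 10 + 10 + 10 + 10 + 3 + 10 + 10 + 10 + 2 + 10 + 10 + 10 = 105.
Draw number 105 + 1 = 106 must push one box to 11.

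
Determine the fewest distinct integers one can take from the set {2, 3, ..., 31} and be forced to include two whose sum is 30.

18

Two chosen integers sum to 30 exactly when both halves of some pair {x, 30−x} with 2 ≤ x ≤ 30−x ≤ 28 are chosen — 13 such pairs.
The remaining 4 elements (those with no distinct partner in range) can never complete a 30-sum, so the worst case takes all of them and one from each pair: 4 + 13 = 17.
The 18th integer has to be the second member of some pair, so 17 + 1 = 18.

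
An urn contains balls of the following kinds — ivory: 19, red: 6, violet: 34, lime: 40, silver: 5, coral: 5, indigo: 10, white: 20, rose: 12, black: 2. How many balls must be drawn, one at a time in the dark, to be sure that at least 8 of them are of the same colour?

61

By pigeonhole, the 10 colours are the holes; the balls drawn are the pigeons.
To avoid 8 of any one colour, the worst case takes at most 7 of each colour, or every ball of a colour that has fewer than 7.
That gives 7 + 6 + 7 + 7 + 5 + 5 + 7 + 7 + 7 + 2 = 60 balls with no colour reaching 8.
The next ball forces some colour to 8, so 60 + 1 = 61.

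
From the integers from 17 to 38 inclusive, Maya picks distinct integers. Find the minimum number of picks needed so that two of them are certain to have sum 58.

A set avoiding the sum 58 can contain at most one of each pair {x, 58−x}, plus the 4 elements whose complement lies outside the range or equal to its own complement.
The integers 17, …, 29 (13 of them) are such a set: any two sum to at least 17+18 = 35 and at most 28+29 = 57 < 58.
Any 14th integer completes one of the 9 pairs, so 14 choices force a sum of 58.

14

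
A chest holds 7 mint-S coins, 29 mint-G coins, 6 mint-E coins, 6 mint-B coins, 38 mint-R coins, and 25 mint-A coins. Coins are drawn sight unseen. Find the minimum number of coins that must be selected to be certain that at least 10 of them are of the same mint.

47

An adversary could hand out at most 9 coins per mint (mint-S, mint-E, mint-B run out sooner): 7 + 9 + 6 + 6 + 9 + 9 = 46 coins and still no mint has 10.
By pigeonhole, one more coin lands in a mint already at 9, so 47 draws are enough and 46 are not.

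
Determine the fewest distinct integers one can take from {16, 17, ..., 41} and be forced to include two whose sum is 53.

Two chosen integers sum to 53 exactly when both halves of some pair {x, 53−x} with 16 ≤ x ≤ 53−x ≤ 37 are chosen — 11 such pairs.
The remaining 4 elements (those with no distinct partner in range) can never complete a 53-sum, so the worst case takes all of them and one from each pair: 4 + 11 = 15.
Pigeonhole: the 16th integer has to be the second member of some pair, so 15 + 1 = 16.

16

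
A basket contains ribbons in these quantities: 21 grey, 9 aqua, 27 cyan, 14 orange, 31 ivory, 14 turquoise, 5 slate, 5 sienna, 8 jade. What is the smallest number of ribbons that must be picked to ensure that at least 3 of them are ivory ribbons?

106

In the worst case for collecting ivory ribbons, every non-ivory ribbon comes out first.
There are 21 + 9 + 27 + 14 + 14 + 5 + 5 + 8 = 103 non-ivory ribbons altogether.
After those, each further ribbon must be ivory, so 103 + 3 = 106 draws guarantee 3 ivory ribbons.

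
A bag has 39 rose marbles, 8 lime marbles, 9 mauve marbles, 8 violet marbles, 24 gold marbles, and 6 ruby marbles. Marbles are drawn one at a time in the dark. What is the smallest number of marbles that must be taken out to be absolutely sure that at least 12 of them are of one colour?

Put each drawn marble into a box by colour. The largest draw with every box below 12 takes min(count, 11) from each colour; colours with fewer than 11 contribute all they have.
Σ min(cᵢ, 11) = 11 + 8 + 9 + 8 + 11 + 6 = 53.
Draw number 53 + 1 = 54 must push one box to 12.

54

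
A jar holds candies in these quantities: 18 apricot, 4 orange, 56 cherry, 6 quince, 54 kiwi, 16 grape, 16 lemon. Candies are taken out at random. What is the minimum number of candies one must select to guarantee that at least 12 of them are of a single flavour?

66

Put each drawn candy into a box by flavour. The largest draw with every box below 12 takes min(count, 11) from each flavour; flavours with fewer than 11 contribute all they have.
Σ min(cᵢ, 11) = 11 + 4 + 11 + 6 + 11 + 11 + 11 = 65.
Draw number 65 + 1 = 66 must push one box to 12.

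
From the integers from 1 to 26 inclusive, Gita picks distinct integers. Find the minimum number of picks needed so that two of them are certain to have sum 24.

16

Group the elements by complementary pair {x, 24−x}: {1,23}, {2,22}, {3,21}, …, giving 11 two-element pairs, the single value 12 (it cannot pair with itself since the integers are distinct), and 3 integers whose partner 24−x falls outside [1,26].
Treating each of those 15 groups as a pigeonhole, one can pick one integer per group — 15 integers — with no two summing to 24.
The 16th integer lands in an occupied pair, forcing a sum of 24.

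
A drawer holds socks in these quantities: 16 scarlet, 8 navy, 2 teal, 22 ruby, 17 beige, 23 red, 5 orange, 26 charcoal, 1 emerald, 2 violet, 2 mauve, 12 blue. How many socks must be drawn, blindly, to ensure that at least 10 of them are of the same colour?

Put each drawn sock into a box by colour. The largest draw with every box below 10 takes min(count, 9) from each colour; colours with fewer than 9 contribute all they have.
Σ min(cᵢ, 9) = 9 + 8 + 2 + 9 + 9 + 9 + 5 + 9 + 1 + 2 + 2 + 9 = 74.
Draw number 74 + 1 = 75 must push one box to 10.

75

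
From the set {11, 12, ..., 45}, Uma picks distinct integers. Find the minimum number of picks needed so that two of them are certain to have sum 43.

25

Two chosen integers sum to 43 exactly when both halves of some pair {x, 43−x} with 11 ≤ x ≤ 43−x ≤ 32 are chosen — 11 such pairs.
The remaining 13 elements (those with no distinct partner in range) can never complete a 43-sum, so the worst case takes all of them and one from each pair: 13 + 11 = 24.
By the pigeonhole principle, the 25th integer has to be the second member of some pair, so 24 + 1 = 25.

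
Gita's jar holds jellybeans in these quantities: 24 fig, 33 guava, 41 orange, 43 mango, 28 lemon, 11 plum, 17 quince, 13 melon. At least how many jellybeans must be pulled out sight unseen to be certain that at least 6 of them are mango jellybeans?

In the worst case for collecting mango jellybeans, every non-mango jellybean comes out first.
There are 24 + 33 + 41 + 28 + 11 + 17 + 13 = 167 non-mango jellybeans altogether.
After those, each further jellybean must be mango, so 167 + 6 = 173 draws guarantee 6 mango jellybeans.

173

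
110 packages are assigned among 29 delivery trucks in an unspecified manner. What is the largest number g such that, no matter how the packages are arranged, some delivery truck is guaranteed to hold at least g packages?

By pigeonhole, the 29 delivery trucks are the holes and the 110 packages are the pigeons.
If every delivery truck held at most 3 packages, the total would be at most 29 × 3 = 87, which is less than 110.
So some delivery truck holds at least ⌈110/29⌉ = 4 packages.

4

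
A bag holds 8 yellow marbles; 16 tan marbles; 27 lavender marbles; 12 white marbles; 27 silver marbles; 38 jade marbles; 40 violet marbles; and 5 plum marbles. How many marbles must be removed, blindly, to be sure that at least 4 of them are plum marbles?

172

In the worst case for collecting plum marbles, every non-plum marble comes out first.
There are 8 + 16 + 27 + 12 + 27 + 38 + 40 = 168 non-plum marbles altogether.
After those, each further marble must be plum, so 168 + 4 = 172 draws guarantee 4 plum marbles.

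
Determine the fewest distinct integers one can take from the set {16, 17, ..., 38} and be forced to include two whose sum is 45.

17

Two chosen integers sum to 45 exactly when both halves of some pair {x, 45−x} with 16 ≤ x ≤ 45−x ≤ 29 are chosen — 7 such pairs.
The remaining 9 elements (those with no distinct partner in range) can never complete a 45-sum, so the worst case takes all of them and one from each pair: 9 + 7 = 16.
By the pigeonhole principle, the 17th integer has to be the second member of some pair, so 16 + 1 = 17.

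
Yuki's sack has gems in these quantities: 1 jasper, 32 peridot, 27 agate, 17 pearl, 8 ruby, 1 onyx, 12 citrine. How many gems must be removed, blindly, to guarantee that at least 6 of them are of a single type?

An adversary could hand out at most 5 gems per type (jasper, onyx run out sooner): 1 + 5 + 5 + 5 + 5 + 1 + 5 = 27 gems and still no type has 6.
One more gem lands in a type already at 5, so 28 draws are enough and 27 are not.

28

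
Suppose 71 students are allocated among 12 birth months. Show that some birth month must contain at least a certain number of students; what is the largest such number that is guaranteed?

Pigeonhole: the 12 birth months are the holes and the 71 students are the pigeons.
If every birth month held at most 5 students, the total would be at most 12 × 5 = 60, which is less than 71.
So some birth month holds at least ⌈71/12⌉ = 6 students.

6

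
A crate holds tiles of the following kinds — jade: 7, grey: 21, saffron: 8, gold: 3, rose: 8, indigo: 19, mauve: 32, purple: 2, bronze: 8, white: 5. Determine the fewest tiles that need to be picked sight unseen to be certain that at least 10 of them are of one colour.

By pigeonhole, the 10 colours are the holes; the tiles drawn are the pigeons.
To avoid 10 of any one colour, the worst case takes at most 9 of each colour, or every tile of a colour that has fewer than 9.
That gives 7 + 9 + 8 + 3 + 8 + 9 + 9 + 2 + 8 + 5 = 68 tiles with no colour reaching 10.
The next tile forces some colour to 10, so 68 + 1 = 69.

69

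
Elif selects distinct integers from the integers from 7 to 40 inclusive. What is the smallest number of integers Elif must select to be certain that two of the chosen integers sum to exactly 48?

19

A set avoiding the sum 48 can contain at most one of each pair {x, 48−x}, plus the 2 elements whose complement lies outside the range or equal to its own complement.
The integers 7, …, 24 (18 of them) are such a set: any two sum to at least 7+8 = 15 and at most 23+24 = 47 < 48.
Any 19th integer completes one of the 16 pairs, so 19 choices force a sum of 48.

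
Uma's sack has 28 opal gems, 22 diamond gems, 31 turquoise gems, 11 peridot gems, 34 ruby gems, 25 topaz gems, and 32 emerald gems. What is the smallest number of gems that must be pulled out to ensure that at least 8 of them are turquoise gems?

160

In the worst case for collecting turquoise gems, every non-turquoise gem comes out first.
There are 28 + 22 + 11 + 34 + 25 + 32 = 152 non-turquoise gems altogether.
After those, each further gem must be turquoise, so 152 + 8 = 160 draws guarantee 8 turquoise gems.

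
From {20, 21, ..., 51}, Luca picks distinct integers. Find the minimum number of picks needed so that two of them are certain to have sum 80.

Group the elements by complementary pair {x, 80−x}: {29,51}, {30,50}, {31,49}, …, giving 11 two-element pairs, the single value 40 (it cannot pair with itself since the integers are distinct), and 9 integers whose partner 80−x falls outside [20,51].
Pigeonhole: treating each of those 21 groups as a pigeonhole, one can pick one integer per group — 21 integers — with no two summing to 80.
The 22nd integer lands in an occupied pair, forcing a sum of 80.

22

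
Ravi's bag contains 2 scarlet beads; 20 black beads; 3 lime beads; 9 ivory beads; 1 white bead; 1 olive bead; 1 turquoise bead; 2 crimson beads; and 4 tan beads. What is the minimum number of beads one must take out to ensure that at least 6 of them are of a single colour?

25

An adversary could hand out at most 5 beads per colour (7 colours run out sooner): 2 + 5 + 3 + 5 + 1 + 1 + 1 + 2 + 4 = 24 beads and still no colour has 6.
By pigeonhole, one more bead lands in a colour already at 5, so 25 draws are enough and 24 are not.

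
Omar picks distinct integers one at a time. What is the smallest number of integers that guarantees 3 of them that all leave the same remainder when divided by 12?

25

By the pigeonhole principle, the 12 residue classes mod 12 are the pigeonholes.
With 24 integers one could put 2 in each residue class and have no class reach 3.
The 25th integer pushes some class to 3, so 12·2 + 1 = 25.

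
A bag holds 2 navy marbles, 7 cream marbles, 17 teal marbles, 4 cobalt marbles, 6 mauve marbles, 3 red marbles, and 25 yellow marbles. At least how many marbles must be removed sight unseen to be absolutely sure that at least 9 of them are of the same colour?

39

An adversary could hand out at most 8 marbles per colour (5 colours run out sooner): 2 + 7 + 8 + 4 + 6 + 3 + 8 = 38 marbles and still no colour has 9.
One more marble lands in a colour already at 8, so 39 draws are enough and 38 are not.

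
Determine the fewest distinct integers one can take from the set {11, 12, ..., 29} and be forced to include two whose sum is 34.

14

Two chosen integers sum to 34 exactly when both halves of some pair {x, 34−x} with 11 ≤ x ≤ 34−x ≤ 23 are chosen — 6 such pairs.
The remaining 7 elements (those with no distinct partner in range) can never complete a 34-sum, so the worst case takes all of them and one from each pair: 7 + 6 = 13.
The 14th integer has to be the second member of some pair, so 13 + 1 = 14.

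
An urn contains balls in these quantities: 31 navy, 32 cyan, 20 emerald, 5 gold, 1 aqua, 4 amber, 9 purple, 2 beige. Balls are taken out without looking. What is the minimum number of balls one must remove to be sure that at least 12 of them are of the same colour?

By pigeonhole, the 8 colours are the holes; the balls drawn are the pigeons.
To avoid 12 of any one colour, the worst case takes at most 11 of each colour, or every ball of a colour that has fewer than 11.
That gives 11 + 11 + 11 + 5 + 1 + 4 + 9 + 2 = 54 balls with no colour reaching 12.
The next ball forces some colour to 12, so 54 + 1 = 55.

55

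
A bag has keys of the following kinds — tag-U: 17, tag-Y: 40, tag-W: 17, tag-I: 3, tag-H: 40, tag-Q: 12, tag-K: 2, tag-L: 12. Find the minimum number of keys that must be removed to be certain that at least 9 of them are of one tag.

Pigeonhole: put each drawn key into a box by tag. The largest draw with every box below 9 takes min(count, 8) from each tag; tags with fewer than 8 contribute all they have.
Σ min(cᵢ, 8) = 8 + 8 + 8 + 3 + 8 + 8 + 2 + 8 = 53.
Draw number 53 + 1 = 54 must push one box to 9.

54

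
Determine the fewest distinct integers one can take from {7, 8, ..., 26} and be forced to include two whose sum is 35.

Two chosen integers sum to 35 exactly when both halves of some pair {x, 35−x} with 9 ≤ x ≤ 35−x ≤ 26 are chosen — 9 such pairs.
The remaining 2 elements (those with no distinct partner in range) can never complete a 35-sum, so the worst case takes all of them and one from each pair: 2 + 9 = 11.
The 12th integer has to be the second member of some pair, so 11 + 1 = 12.

12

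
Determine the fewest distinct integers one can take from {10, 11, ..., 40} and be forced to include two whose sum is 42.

21

A set avoiding the sum 42 can contain at most one of each pair {x, 42−x}, plus the 9 elements whose complement lies outside the range or equal to its own complement.
The integers 21, …, 40 (20 of them) are such a set: any two sum to at least 21+22 = 43 > 42.
Any 21st integer completes one of the 11 pairs, so 21 choices force a sum of 42.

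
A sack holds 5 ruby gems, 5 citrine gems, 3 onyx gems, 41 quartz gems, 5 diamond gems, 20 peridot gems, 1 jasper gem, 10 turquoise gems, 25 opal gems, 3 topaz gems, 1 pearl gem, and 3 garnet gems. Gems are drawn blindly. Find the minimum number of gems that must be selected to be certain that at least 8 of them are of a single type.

55

Pigeonhole: the 12 types are the holes; the gems drawn are the pigeons.
To avoid 8 of any one type, the worst case takes at most 7 of each type, or every gem of a type that has fewer than 7.
That gives 5 + 5 + 3 + 7 + 5 + 7 + 1 + 7 + 7 + 3 + 1 + 3 = 54 gems with no type reaching 8.
The next gem forces some type to 8, so 54 + 1 = 55.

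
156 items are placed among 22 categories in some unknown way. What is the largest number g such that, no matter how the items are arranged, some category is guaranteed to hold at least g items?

The 22 categories are the holes and the 156 items are the pigeons.
If every category held at most 7 items, the total would be at most 22 × 7 = 154, which is less than 156.
So some category holds at least ⌈156/22⌉ = 8 items.

8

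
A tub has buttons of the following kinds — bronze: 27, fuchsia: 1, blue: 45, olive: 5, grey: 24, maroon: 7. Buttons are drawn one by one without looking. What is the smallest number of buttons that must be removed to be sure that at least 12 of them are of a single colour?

An adversary could hand out at most 11 buttons per colour (fuchsia, olive, maroon run out sooner): 11 + 1 + 11 + 5 + 11 + 7 = 46 buttons and still no colour has 12.
By pigeonhole, one more button lands in a colour already at 11, so 47 draws are enough and 46 are not.

47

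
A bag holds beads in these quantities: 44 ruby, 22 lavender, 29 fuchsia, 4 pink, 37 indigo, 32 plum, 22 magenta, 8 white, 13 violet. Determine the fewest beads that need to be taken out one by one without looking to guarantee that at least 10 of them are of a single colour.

By pigeonhole, put each drawn bead into a box by colour. The largest draw with every box below 10 takes min(count, 9) from each colour; colours with fewer than 9 contribute all they have.
Σ min(cᵢ, 9) = 9 + 9 + 9 + 4 + 9 + 9 + 9 + 8 + 9 = 75.
Draw number 75 + 1 = 76 must push one box to 10.

76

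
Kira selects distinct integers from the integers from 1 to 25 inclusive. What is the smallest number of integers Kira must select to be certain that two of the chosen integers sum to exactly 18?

18

Two chosen integers sum to 18 exactly when both halves of some pair {x, 18−x} with 1 ≤ x ≤ 18−x ≤ 17 are chosen — 8 such pairs.
The remaining 9 elements (those with no distinct partner in range) can never complete a 18-sum, so the worst case takes all of them and one from each pair: 9 + 8 = 17.
The 18th integer has to be the second member of some pair, so 17 + 1 = 18.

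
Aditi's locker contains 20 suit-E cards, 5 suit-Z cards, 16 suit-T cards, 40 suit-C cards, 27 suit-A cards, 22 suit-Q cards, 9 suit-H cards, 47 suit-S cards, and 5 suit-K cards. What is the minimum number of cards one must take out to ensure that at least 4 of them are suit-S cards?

In the worst case for collecting suit-S cards, every non-suit-S card comes out first.
There are 20 + 5 + 16 + 40 + 27 + 22 + 9 + 5 = 144 non-suit-S cards altogether.
After those, each further card must be suit-S, so 144 + 4 = 148 draws guarantee 4 suit-S cards.

148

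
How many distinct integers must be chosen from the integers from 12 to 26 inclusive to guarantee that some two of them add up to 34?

A set avoiding the sum 34 can contain at most one of each pair {x, 34−x}, plus the 5 elements whose complement lies outside the range or equal to its own complement.
The integers 17, …, 26 (10 of them) are such a set: any two sum to at least 17+18 = 35 > 34.
Any 11th integer completes one of the 5 pairs, so 11 choices force a sum of 34.

11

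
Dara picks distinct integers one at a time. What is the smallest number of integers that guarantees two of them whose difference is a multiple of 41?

42

Integers whose pairwise differences are multiples of 41 are exactly those sharing a remainder mod 41. By pigeonhole, the 41 residue classes mod 41 are the pigeonholes.
With 41 integers one could put 1 in each residue class and have no class reach 2.
The 42nd integer pushes some class to 2, so 41·1 + 1 = 42.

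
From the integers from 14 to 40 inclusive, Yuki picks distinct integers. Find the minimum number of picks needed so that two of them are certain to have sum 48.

18

A set avoiding the sum 48 can contain at most one of each pair {x, 48−x}, plus the 7 elements whose complement lies outside the range or equal to its own complement.
The integers 24, …, 40 (17 of them) are such a set: any two sum to at least 24+25 = 49 > 48.
Pigeonhole: any 18th integer completes one of the 10 pairs, so 18 choices force a sum of 48.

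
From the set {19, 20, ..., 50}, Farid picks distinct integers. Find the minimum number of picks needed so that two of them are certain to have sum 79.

A set avoiding the sum 79 can contain at most one of each pair {x, 79−x}, plus the 10 elements whose complement lies outside the range.
The integers 19, …, 39 (21 of them) are such a set: any two sum to at least 19+20 = 39 and at most 38+39 = 77 < 79.
By the pigeonhole principle, any 22nd integer completes one of the 11 pairs, so 22 choices force a sum of 79.

22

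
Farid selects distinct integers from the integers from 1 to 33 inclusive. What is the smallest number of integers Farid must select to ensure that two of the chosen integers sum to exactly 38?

20

Group the elements by complementary pair {x, 38−x}: {5,33}, {6,32}, {7,31}, …, giving 14 two-element pairs; the single value 19 (it cannot pair with itself since the integers are distinct); and 4 integers whose partner 38−x falls outside [1,33].
Treating each of those 19 groups as a pigeonhole, one can pick one integer per group — 19 integers — with no two summing to 38.
The 20th integer lands in an occupied pair, forcing a sum of 38.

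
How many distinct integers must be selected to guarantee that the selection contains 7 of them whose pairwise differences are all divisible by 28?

169

Integers whose pairwise differences are multiples of 28 are exactly those sharing a remainder mod 28. The 28 residue classes mod 28 are the pigeonholes.
With 168 integers one could put 6 in each residue class and have no class reach 7.
The 169th integer pushes some class to 7, so 28·6 + 1 = 169.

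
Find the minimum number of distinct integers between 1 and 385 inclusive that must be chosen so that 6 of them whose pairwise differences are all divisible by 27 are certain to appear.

Integers whose pairwise differences are multiples of 27 are exactly those sharing a remainder mod 27. By pigeonhole, the 27 residue classes mod 27 are the pigeonholes.
With 135 integers one could put 5 in each residue class and have no class reach 6.
The 136th integer pushes some class to 6, so 27·5 + 1 = 136.

136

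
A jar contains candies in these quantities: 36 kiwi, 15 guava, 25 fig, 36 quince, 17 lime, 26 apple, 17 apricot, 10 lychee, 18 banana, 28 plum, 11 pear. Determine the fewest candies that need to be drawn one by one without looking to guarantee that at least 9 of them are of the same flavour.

89

An adversary could hand out at most 8 candies per flavour: 8 + 8 + 8 + 8 + 8 + 8 + 8 + 8 + 8 + 8 + 8 = 88 candies and still no flavour has 9.
By the pigeonhole principle, one more candy lands in a flavour already at 8, so 89 draws are enough and 88 are not.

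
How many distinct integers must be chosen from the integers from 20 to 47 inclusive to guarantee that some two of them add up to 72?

Two chosen integers sum to 72 exactly when both halves of some pair {x, 72−x} with 25 ≤ x ≤ 72−x ≤ 47 are chosen — 11 such pairs.
The remaining 6 elements (those with no distinct partner in range) can never complete a 72-sum, so the worst case takes all of them and one from each pair: 6 + 11 = 17.
By the pigeonhole principle, the 18th integer has to be the second member of some pair, so 17 + 1 = 18.

18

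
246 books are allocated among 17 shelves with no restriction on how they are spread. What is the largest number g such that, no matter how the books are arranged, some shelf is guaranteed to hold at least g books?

15

The 17 shelves are the holes and the 246 books are the pigeons.
If every shelf held at most 14 books, the total would be at most 17 × 14 = 238, which is less than 246.
So some shelf holds at least ⌈246/17⌉ = 15 books.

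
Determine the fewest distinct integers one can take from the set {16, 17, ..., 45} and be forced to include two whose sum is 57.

A set avoiding the sum 57 can contain at most one of each pair {x, 57−x}, plus the 4 elements whose complement lies outside the range.
The integers 29, …, 45 (17 of them) are such a set: any two sum to at least 29+30 = 59 > 57.
Pigeonhole: any 18th integer completes one of the 13 pairs, so 18 choices force a sum of 57.

18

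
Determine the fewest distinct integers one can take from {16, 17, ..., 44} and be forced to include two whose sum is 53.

A set avoiding the sum 53 can contain at most one of each pair {x, 53−x}, plus the 7 elements whose complement lies outside the range.
The integers 27, …, 44 (18 of them) are such a set: any two sum to at least 27+28 = 55 > 53.
Any 19th integer completes one of the 11 pairs, so 19 choices force a sum of 53.

19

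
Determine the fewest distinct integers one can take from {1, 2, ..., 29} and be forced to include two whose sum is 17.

Two chosen integers sum to 17 exactly when both halves of some pair {x, 17−x} with 1 ≤ x ≤ 17−x ≤ 16 are chosen — 8 such pairs.
The remaining 13 elements (those with no distinct partner in range) can never complete a 17-sum, so the worst case takes all of them and one from each pair: 13 + 8 = 21.
The 22nd integer has to be the second member of some pair, so 21 + 1 = 22.

22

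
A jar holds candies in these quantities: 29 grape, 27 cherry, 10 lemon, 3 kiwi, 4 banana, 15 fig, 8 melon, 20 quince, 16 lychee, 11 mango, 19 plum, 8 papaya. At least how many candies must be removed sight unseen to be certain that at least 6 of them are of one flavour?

By the pigeonhole principle, the 12 flavours are the holes; the candies drawn are the pigeons.
To avoid 6 of any one flavour, the worst case takes at most 5 of each flavour, or every candy of a flavour that has fewer than 5.
That gives 5 + 5 + 5 + 3 + 4 + 5 + 5 + 5 + 5 + 5 + 5 + 5 = 57 candies with no flavour reaching 6.
The next candy forces some flavour to 6, so 57 + 1 = 58.

58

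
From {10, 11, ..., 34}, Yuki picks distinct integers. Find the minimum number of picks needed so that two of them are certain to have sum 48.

16

Group the elements by complementary pair {x, 48−x}: {14,34}, {15,33}, {16,32}, …, giving 10 two-element pairs, the single value 24 (it cannot pair with itself since the integers are distinct), and 4 integers whose partner 48−x falls outside [10,34].
By pigeonhole, treating each of those 15 groups as a pigeonhole, one can pick one integer per group — 15 integers — with no two summing to 48.
The 16th integer lands in an occupied pair, forcing a sum of 48.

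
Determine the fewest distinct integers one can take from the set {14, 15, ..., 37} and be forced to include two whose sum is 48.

15

Two chosen integers sum to 48 exactly when both halves of some pair {x, 48−x} with 14 ≤ x ≤ 48−x ≤ 34 are chosen — 10 such pairs.
The remaining 4 elements (those with no distinct partner in range) can never complete a 48-sum, so the worst case takes all of them and one from each pair: 4 + 10 = 14.
By pigeonhole, the 15th integer has to be the second member of some pair, so 14 + 1 = 15.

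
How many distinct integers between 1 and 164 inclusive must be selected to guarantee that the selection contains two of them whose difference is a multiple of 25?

Integers whose pairwise differences are multiples of 25 are exactly those sharing a remainder mod 25. The 25 residue classes mod 25 are the pigeonholes.
With 25 integers one could put 1 in each residue class and have no class reach 2.
The 26th integer pushes some class to 2, so 25·1 + 1 = 26.

26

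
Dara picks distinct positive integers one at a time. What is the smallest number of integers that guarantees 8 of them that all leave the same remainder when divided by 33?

By the pigeonhole principle, the 33 residue classes mod 33 are the pigeonholes.
With 231 integers one could put 7 in each residue class and have no class reach 8.
The 232nd integer pushes some class to 8, so 33·7 + 1 = 232.

232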